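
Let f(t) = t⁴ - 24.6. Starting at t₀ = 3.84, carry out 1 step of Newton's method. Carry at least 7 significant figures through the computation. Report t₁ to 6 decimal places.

2.988613

Newton update: t ← t − f(t)/f'(t).
f'(t) = 4t³
t_0 = 3.840000: f = 192.832719, f' = 226.492416 → t_1 = 3.840000 - (192.832719)/(226.492416) = 2.988613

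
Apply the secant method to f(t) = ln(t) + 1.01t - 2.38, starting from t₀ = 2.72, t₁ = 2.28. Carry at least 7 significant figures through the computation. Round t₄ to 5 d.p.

f(t_0) = 1.367832, f(t_1) = 0.746975
t_2 = 2.280000 - (0.746975)·(2.280000 - 2.720000)/(0.746975 - (1.367832)) = 1.750620; f(t_2) = -0.051904
t_3 = 1.750620 - (-0.051904)·(1.750620 - 2.280000)/(-0.051904 - (0.746975)) = 1.785014; f(t_3) = 0.002291
t_4 = 1.785014 - (0.002291)·(1.785014 - 1.750620)/(0.002291 - (-0.051904)) = 1.783560; f(t_4) = 0.000008

1.78356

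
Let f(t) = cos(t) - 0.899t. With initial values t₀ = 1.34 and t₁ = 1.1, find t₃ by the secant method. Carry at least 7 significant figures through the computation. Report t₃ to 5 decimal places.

Secant update: t_(k+1) = t_k − f(t_k)·(t_k − t_(k-1))/(f(t_k) − f(t_(k-1))).
f(t_0) = -0.975907, f(t_1) = -0.535304
t_2 = 1.100000 - (-0.535304)·(1.100000 - 1.340000)/(-0.535304 - (-0.975907)) = 0.808416; f(t_2) = -0.036121
t_3 = 0.808416 - (-0.036121)·(0.808416 - 1.100000)/(-0.036121 - (-0.535304)) = 0.787317; f(t_3) = -0.002049

0.78732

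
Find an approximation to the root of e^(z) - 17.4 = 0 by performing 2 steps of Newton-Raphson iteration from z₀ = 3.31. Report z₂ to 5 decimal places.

2.86031

f'(z) = e^(z)
z_0 = 3.310000: f = 9.985125, f' = 27.385125 → z_1 = 3.310000 - (9.985125)/(27.385125) = 2.945381
z_1 = 2.945381: f = 1.617915, f' = 19.017915 → z_2 = 2.945381 - (1.617915)/(19.017915) = 2.860308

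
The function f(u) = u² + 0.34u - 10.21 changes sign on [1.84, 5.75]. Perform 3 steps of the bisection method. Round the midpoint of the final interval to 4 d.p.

3.0619

f(1.840000) = -6.198800, f(5.750000) = 24.807500 (opposite signs)
step 1: m = 3.795000, f(m) = 5.482325 > 0 → root in [1.840000, 3.795000]
step 2: m = 2.817500, f(m) = -1.313744 < 0 → root in [2.817500, 3.795000]
step 3: m = 3.306250, f(m) = 1.845414 > 0 → root in [2.817500, 3.306250]
Midpoint of [2.817500, 3.306250] = 3.061875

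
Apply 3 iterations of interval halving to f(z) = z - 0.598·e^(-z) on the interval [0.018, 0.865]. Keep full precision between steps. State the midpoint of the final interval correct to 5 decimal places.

f(0.018000) = -0.569332, f(0.865000) = 0.613211 (opposite signs)
step 1: m = 0.441500, f(m) = 0.056943 > 0 → root in [0.018000, 0.441500]
step 2: m = 0.229750, f(m) = -0.245500 < 0 → root in [0.229750, 0.441500]
step 3: m = 0.335625, f(m) = -0.091880 < 0 → root in [0.335625, 0.441500]
Midpoint of [0.335625, 0.441500] = 0.388563

0.38856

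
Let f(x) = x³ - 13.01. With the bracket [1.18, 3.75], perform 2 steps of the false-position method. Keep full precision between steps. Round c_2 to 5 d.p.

2.07390

f(1.180000) = -11.366968, f(3.750000) = 39.724375
step 1: c = 1.751782, f(c) = -7.634237 < 0 → new bracket [1.751782, 3.750000]
step 2: c = 2.073896, f(c) = -4.090082 < 0 → new bracket [2.073896, 3.750000]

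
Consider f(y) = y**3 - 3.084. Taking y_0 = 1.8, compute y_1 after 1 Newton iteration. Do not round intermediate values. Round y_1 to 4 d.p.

Newton update: y ← y − f(y)/f'(y).
f'(y) = 3y**2
y_0 = 1.800000: f = 2.748000, f' = 9.720000 → y_1 = 1.800000 - (2.748000)/(9.720000) = 1.517284

1.5173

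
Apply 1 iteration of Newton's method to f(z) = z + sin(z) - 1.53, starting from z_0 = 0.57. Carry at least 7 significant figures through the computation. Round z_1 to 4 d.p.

f'(z) = 1 + cos(z)
z_0 = 0.570000: f = -0.420368, f' = 1.841901 → z_1 = 0.570000 - (-0.420368)/(1.841901) = 0.798225

0.7982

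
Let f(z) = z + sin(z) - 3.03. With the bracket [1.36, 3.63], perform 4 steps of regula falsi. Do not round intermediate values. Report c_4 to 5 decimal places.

f(1.360000) = -0.692135, f(3.630000) = 0.130780
step 1: c = 3.269245, f(c) = 0.111939 > 0 → new bracket [1.360000, 3.269245]
step 2: c = 3.003450, f(c) = 0.111154 > 0 → new bracket [1.360000, 3.003450]
step 3: c = 2.776041, f(c) = 0.103506 > 0 → new bracket [1.360000, 2.776041]
step 4: c = 2.591827, f(c) = 0.084314 > 0 → new bracket [1.360000, 2.591827]

2.59183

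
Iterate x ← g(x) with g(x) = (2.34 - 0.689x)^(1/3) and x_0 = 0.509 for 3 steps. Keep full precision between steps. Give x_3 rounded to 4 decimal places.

x_1 = g(0.509000) = 1.257670
x_2 = g(1.257670) = 1.137924
x_3 = g(1.137924) = 1.158779

1.1588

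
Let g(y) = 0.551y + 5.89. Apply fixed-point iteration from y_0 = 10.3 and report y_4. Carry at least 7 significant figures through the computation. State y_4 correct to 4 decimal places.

12.8583

y_1 = g(10.300000) = 11.565300
y_2 = g(11.565300) = 12.262480
y_3 = g(12.262480) = 12.646627
y_4 = g(12.646627) = 12.858291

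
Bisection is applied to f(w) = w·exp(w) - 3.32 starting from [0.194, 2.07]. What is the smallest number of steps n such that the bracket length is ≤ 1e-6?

Initial width b − a = 2.07 − 0.194 = 1.876000.
After n steps the width is (b−a)/2^n; need (b−a)/2^n ≤ 1e-6.
So n ≥ log₂(1.876000/1e-6) = log₂(1876000.0000) ≈ 20.8392.
Hence n = 21.

21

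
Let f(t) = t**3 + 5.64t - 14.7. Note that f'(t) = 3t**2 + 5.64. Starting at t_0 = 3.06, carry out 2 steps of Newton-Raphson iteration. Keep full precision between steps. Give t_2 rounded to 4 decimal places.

1.7687

Newton update: t ← t − f(t)/f'(t).
t_0 = 3.060000: f = 31.211016, f' = 33.730800 → t_1 = 3.060000 - (31.211016)/(33.730800) = 2.134703
t_1 = 2.134703: f = 7.067470, f' = 19.310868 → t_2 = 2.134703 - (7.067470)/(19.310868) = 1.768719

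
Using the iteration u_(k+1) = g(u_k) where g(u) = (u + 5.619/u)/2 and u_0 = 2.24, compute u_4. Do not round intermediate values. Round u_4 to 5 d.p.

2.37044

u_1 = g(2.240000) = 2.374241
u_2 = g(2.374241) = 2.370446
u_3 = g(2.370446) = 2.370443
u_4 = g(2.370443) = 2.370443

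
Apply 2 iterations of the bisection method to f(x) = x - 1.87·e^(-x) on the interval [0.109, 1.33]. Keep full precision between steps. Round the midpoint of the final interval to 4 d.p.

0.8721

f(0.109000) = -1.567886, f(1.330000) = 0.835428 (opposite signs)
step 1: m = 0.719500, f(m) = -0.191182 < 0 → root in [0.719500, 1.330000]
step 2: m = 1.024750, f(m) = 0.353633 > 0 → root in [0.719500, 1.024750]
Midpoint of [0.719500, 1.024750] = 0.872125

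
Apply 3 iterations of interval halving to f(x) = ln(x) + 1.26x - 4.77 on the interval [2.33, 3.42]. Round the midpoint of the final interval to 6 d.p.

f(2.330000) = -0.988332, f(3.420000) = 0.768841 (opposite signs)
step 1: m = 2.875000, f(m) = -0.091447 < 0 → root in [2.875000, 3.420000]
step 2: m = 3.147500, f(m) = 0.342458 > 0 → root in [2.875000, 3.147500]
step 3: m = 3.011250, f(m) = 0.126530 > 0 → root in [2.875000, 3.011250]
Midpoint of [2.875000, 3.011250] = 2.943125

2.943125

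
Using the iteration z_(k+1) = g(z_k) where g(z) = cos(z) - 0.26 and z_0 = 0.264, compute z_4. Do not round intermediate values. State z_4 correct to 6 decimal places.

0.555665

z_1 = g(0.264000) = 0.705354
z_2 = g(0.705354) = 0.501382
z_3 = g(0.501382) = 0.616919
z_4 = g(0.616919) = 0.555665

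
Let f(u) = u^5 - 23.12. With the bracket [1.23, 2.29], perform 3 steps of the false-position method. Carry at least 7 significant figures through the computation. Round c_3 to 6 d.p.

1.831969

False-position update: c = (a·f(b) − b·f(a))/(f(b) − f(a)); replace the endpoint whose sign matches f(c).
f(1.230000) = -20.304694, f(2.290000) = 39.856339
step 1: c = 1.587756, f(c) = -13.029355 < 0 → new bracket [1.587756, 2.290000]
step 2: c = 1.760767, f(c) = -6.195765 < 0 → new bracket [1.760767, 2.290000]
step 3: c = 1.831969, f(c) = -2.485673 < 0 → new bracket [1.831969, 2.290000]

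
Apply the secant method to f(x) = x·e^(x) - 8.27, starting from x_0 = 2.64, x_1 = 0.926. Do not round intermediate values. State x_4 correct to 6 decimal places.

f(x_0) = 28.724858, f(x_1) = -5.932414
x_2 = 0.926000 - (-5.932414)·(0.926000 - 2.640000)/(-5.932414 - (28.724858)) = 1.219392; f(x_2) = -4.142203
x_3 = 1.219392 - (-4.142203)·(1.219392 - 0.926000)/(-4.142203 - (-5.932414)) = 1.898244; f(x_3) = 4.399187
x_4 = 1.898244 - (4.399187)·(1.898244 - 1.219392)/(4.399187 - (-4.142203)) = 1.548605; f(x_4) = -0.983959

1.548605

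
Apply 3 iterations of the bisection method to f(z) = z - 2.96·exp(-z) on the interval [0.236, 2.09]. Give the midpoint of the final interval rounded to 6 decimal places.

f(0.236000) = -2.101751, f(2.090000) = 1.723886 (opposite signs)
step 1: m = 1.163000, f(m) = 0.237860 > 0 → root in [0.236000, 1.163000]
step 2: m = 0.699500, f(m) = -0.771128 < 0 → root in [0.699500, 1.163000]
step 3: m = 0.931250, f(m) = -0.235170 < 0 → root in [0.931250, 1.163000]
Midpoint of [0.931250, 1.163000] = 1.047125

1.047125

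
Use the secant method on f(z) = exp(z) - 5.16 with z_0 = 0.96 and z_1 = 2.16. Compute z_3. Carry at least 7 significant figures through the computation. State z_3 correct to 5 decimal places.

Secant update: z_(k+1) = z_k − f(z_k)·(z_k − z_(k-1))/(f(z_k) − f(z_(k-1))).
f(z_0) = -2.548304, f(z_1) = 3.511138
z_2 = 2.160000 - (3.511138)·(2.160000 - 0.960000)/(3.511138 - (-2.548304)) = 1.464661; f(z_2) = -0.833923
z_3 = 1.464661 - (-0.833923)·(1.464661 - 2.160000)/(-0.833923 - (3.511138)) = 1.598114; f(z_3) = -0.216302

1.59811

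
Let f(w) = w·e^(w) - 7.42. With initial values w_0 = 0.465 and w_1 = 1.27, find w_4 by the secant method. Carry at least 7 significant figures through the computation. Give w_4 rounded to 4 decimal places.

1.5461

f(w_0) = -6.679713, f(w_1) = -2.897717
w_2 = 1.270000 - (-2.897717)·(1.270000 - 0.465000)/(-2.897717 - (-6.679713)) = 1.886781; f(w_2) = 5.029156
w_3 = 1.886781 - (5.029156)·(1.886781 - 1.270000)/(5.029156 - (-2.897717)) = 1.495468; f(w_3) = -0.748083
w_4 = 1.495468 - (-0.748083)·(1.495468 - 1.886781)/(-0.748083 - (5.029156)) = 1.546138; f(w_4) = -0.163492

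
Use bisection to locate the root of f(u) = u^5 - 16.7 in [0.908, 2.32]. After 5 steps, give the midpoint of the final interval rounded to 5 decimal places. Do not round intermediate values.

f(0.908000) = -16.082795, f(2.320000) = 50.510933 (opposite signs)
step 1: m = 1.614000, f(m) = -5.747389 < 0 → root in [1.614000, 2.320000]
step 2: m = 1.967000, f(m) = 12.745694 > 0 → root in [1.614000, 1.967000]
step 3: m = 1.790500, f(m) = 1.702280 > 0 → root in [1.614000, 1.790500]
step 4: m = 1.702250, f(m) = -2.407220 < 0 → root in [1.702250, 1.790500]
step 5: m = 1.746375, f(m) = -0.456204 < 0 → root in [1.746375, 1.790500]
Midpoint of [1.746375, 1.790500] = 1.768437

1.76844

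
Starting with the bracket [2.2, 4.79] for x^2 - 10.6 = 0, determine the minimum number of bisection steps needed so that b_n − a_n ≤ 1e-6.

Initial width b − a = 4.79 − 2.2 = 2.590000.
After n steps the width is (b−a)/2^n; need (b−a)/2^n ≤ 1e-6.
So n ≥ log₂(2.590000/1e-6) = log₂(2590000.0000) ≈ 21.3045.
Hence n = 22.

22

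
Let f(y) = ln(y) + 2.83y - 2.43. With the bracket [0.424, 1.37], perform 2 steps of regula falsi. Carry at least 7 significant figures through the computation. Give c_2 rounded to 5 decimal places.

0.90121

f(0.424000) = -2.088102, f(1.370000) = 1.761911
step 1: c = 0.937075, f(c) = 0.156929 > 0 → new bracket [0.424000, 0.937075]
step 2: c = 0.901210, f(c) = 0.016409 > 0 → new bracket [0.424000, 0.901210]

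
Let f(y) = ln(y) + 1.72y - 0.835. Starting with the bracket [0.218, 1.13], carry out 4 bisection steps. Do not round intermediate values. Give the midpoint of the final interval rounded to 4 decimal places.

0.7025

f(0.218000) = -1.983300, f(1.130000) = 1.230818 (opposite signs)
step 1: m = 0.674000, f(m) = -0.070245 < 0 → root in [0.674000, 1.130000]
step 2: m = 0.902000, f(m) = 0.613299 > 0 → root in [0.674000, 0.902000]
step 3: m = 0.788000, f(m) = 0.282103 > 0 → root in [0.674000, 0.788000]
step 4: m = 0.731000, f(m) = 0.108978 > 0 → root in [0.674000, 0.731000]
Midpoint of [0.674000, 0.731000] = 0.702500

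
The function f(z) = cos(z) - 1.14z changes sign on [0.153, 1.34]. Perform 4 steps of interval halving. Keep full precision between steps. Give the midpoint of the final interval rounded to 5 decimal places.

f(0.153000) = 0.813898, f(1.340000) = -1.298847 (opposite signs)
step 1: m = 0.746500, f(m) = -0.116940 < 0 → root in [0.153000, 0.746500]
step 2: m = 0.449750, f(m) = 0.387841 > 0 → root in [0.449750, 0.746500]
step 3: m = 0.598125, f(m) = 0.144530 > 0 → root in [0.598125, 0.746500]
step 4: m = 0.672313, f(m) = 0.015947 > 0 → root in [0.672313, 0.746500]
Midpoint of [0.672313, 0.746500] = 0.709406

0.70941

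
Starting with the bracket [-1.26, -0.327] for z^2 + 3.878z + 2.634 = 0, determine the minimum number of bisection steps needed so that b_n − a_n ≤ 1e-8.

27

Initial width b − a = -0.327 − -1.26 = 0.933000.
After n steps the width is (b−a)/2^n; need (b−a)/2^n ≤ 1e-8.
So n ≥ log₂(0.933000/1e-8) = log₂(93300000.0000) ≈ 26.4754.
Hence n = 27.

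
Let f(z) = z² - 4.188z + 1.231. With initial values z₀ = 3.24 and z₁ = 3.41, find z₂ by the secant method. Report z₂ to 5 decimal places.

3.98757

f(z_0) = -1.840520, f(z_1) = -1.421980
z_2 = 3.410000 - (-1.421980)·(3.410000 - 3.240000)/(-1.421980 - (-1.840520)) = 3.987571; f(z_2) = 0.431775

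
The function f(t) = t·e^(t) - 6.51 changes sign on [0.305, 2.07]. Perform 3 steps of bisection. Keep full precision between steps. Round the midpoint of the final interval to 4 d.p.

1.5184

f(0.305000) = -6.096229, f(2.070000) = 9.894384 (opposite signs)
step 1: m = 1.187500, f(m) = -2.616337 < 0 → root in [1.187500, 2.070000]
step 2: m = 1.628750, f(m) = 1.792551 > 0 → root in [1.187500, 1.628750]
step 3: m = 1.408125, f(m) = -0.753187 < 0 → root in [1.408125, 1.628750]
Midpoint of [1.408125, 1.628750] = 1.518438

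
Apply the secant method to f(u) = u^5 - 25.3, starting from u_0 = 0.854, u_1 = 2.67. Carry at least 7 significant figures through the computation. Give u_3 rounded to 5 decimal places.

1.44265

f(u_0) = -24.845756, f(u_1) = 110.392645
u_2 = 2.670000 - (110.392645)·(2.670000 - 0.854000)/(110.392645 - (-24.845756)) = 1.187632; f(u_2) = -22.937293
u_3 = 1.187632 - (-22.937293)·(1.187632 - 2.670000)/(-22.937293 - (110.392645)) = 1.442650; f(u_3) = -19.051080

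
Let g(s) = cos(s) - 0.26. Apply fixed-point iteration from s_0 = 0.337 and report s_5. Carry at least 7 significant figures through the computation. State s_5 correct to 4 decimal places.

0.5875

s_1 = g(0.337000) = 0.683751
s_2 = g(0.683751) = 0.515209
s_3 = g(0.515209) = 0.610190
s_4 = g(0.610190) = 0.559539
s_5 = g(0.559539) = 0.587500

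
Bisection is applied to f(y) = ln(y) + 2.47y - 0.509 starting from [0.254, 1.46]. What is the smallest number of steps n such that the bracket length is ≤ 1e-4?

14

Initial width b − a = 1.46 − 0.254 = 1.206000.
After n steps the width is (b−a)/2^n; need (b−a)/2^n ≤ 1e-4.
So n ≥ log₂(1.206000/1e-4) = log₂(12060.0000) ≈ 13.5579.
Hence n = 14.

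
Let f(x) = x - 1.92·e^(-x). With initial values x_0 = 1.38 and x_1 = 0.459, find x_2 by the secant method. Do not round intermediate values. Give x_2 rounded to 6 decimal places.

0.879706

f(x_0) = 0.896969, f(x_1) = -0.754277
x_2 = 0.459000 - (-0.754277)·(0.459000 - 1.380000)/(-0.754277 - (0.896969)) = 0.879706; f(x_2) = 0.083089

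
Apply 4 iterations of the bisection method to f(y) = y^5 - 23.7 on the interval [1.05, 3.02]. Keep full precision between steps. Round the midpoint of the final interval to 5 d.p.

f(1.050000) = -22.423718, f(3.020000) = 227.508722 (opposite signs)
step 1: m = 2.035000, f(m) = 11.199730 > 0 → root in [1.050000, 2.035000]
step 2: m = 1.542500, f(m) = -14.967756 < 0 → root in [1.542500, 2.035000]
step 3: m = 1.788750, f(m) = -5.387475 < 0 → root in [1.788750, 2.035000]
step 4: m = 1.911875, f(m) = 1.844504 > 0 → root in [1.788750, 1.911875]
Midpoint of [1.788750, 1.911875] = 1.850313

1.85031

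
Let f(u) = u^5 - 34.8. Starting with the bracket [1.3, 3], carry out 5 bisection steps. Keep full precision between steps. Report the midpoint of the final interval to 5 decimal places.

2.01719

f(1.300000) = -31.087070, f(3.000000) = 208.200000 (opposite signs)
step 1: m = 2.150000, f(m) = 11.140138 > 0 → root in [1.300000, 2.150000]
step 2: m = 1.725000, f(m) = -19.526256 < 0 → root in [1.725000, 2.150000]
step 3: m = 1.937500, f(m) = -7.497114 < 0 → root in [1.937500, 2.150000]
step 4: m = 2.043750, f(m) = 0.856511 > 0 → root in [1.937500, 2.043750]
step 5: m = 1.990625, f(m) = -3.543002 < 0 → root in [1.990625, 2.043750]
Midpoint of [1.990625, 2.043750] = 2.017188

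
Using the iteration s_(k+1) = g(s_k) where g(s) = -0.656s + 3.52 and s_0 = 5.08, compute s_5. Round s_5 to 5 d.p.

1.76669

s_1 = g(5.080000) = 0.187520
s_2 = g(0.187520) = 3.396987
s_3 = g(3.396987) = 1.291577
s_4 = g(1.291577) = 2.672726
s_5 = g(2.672726) = 1.766692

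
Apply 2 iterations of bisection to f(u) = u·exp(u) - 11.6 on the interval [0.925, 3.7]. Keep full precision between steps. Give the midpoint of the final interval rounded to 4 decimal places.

f(0.925000) = -9.267272, f(3.700000) = 138.055026 (opposite signs)
step 1: m = 2.312500, f(m) = 11.755423 > 0 → root in [0.925000, 2.312500]
step 2: m = 1.618750, f(m) = -3.430528 < 0 → root in [1.618750, 2.312500]
Midpoint of [1.618750, 2.312500] = 1.965625

1.9656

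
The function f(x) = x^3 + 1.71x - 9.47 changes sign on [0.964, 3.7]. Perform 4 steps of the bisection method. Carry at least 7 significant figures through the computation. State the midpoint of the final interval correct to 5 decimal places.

1.90450

f(0.964000) = -6.925719, f(3.700000) = 47.510000 (opposite signs)
step 1: m = 2.332000, f(m) = 7.199658 > 0 → root in [0.964000, 2.332000]
step 2: m = 1.648000, f(m) = -2.176110 < 0 → root in [1.648000, 2.332000]
step 3: m = 1.990000, f(m) = 1.813499 > 0 → root in [1.648000, 1.990000]
step 4: m = 1.819000, f(m) = -0.340874 < 0 → root in [1.819000, 1.990000]
Midpoint of [1.819000, 1.990000] = 1.904500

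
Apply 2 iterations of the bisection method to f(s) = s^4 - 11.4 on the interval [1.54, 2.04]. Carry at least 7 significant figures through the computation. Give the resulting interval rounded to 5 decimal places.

[1.79000, 1.91500]

f(1.540000) = -5.775513, f(2.040000) = 5.918915 (opposite signs)
step 1: m = 1.790000, f(m) = -1.133743 < 0 → root in [1.790000, 2.040000]
step 2: m = 1.915000, f(m) = 2.048539 > 0 → root in [1.790000, 1.915000]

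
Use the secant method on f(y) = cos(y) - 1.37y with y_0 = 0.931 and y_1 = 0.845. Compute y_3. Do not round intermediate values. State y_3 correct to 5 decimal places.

0.60233

f(y_0) = -0.678438, f(y_1) = -0.493919
y_2 = 0.845000 - (-0.493919)·(0.845000 - 0.931000)/(-0.493919 - (-0.678438)) = 0.614796; f(y_2) = -0.025380
y_3 = 0.614796 - (-0.025380)·(0.614796 - 0.845000)/(-0.025380 - (-0.493919)) = 0.602327; f(y_3) = -0.001168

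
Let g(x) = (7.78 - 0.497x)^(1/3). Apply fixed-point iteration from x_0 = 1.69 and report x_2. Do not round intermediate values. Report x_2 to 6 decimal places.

1.897503

x_1 = g(1.690000) = 1.907456
x_2 = g(1.907456) = 1.897503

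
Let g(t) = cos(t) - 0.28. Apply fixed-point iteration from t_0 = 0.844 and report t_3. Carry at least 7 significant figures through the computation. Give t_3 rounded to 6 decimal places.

0.517899

t_1 = g(0.844000) = 0.384479
t_2 = g(0.384479) = 0.646994
t_3 = g(0.646994) = 0.517899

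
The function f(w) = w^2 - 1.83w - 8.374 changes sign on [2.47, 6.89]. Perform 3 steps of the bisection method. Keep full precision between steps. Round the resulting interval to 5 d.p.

f(2.470000) = -6.793200, f(6.890000) = 26.489400 (opposite signs)
step 1: m = 4.680000, f(m) = 4.964000 > 0 → root in [2.470000, 4.680000]
step 2: m = 3.575000, f(m) = -2.135625 < 0 → root in [3.575000, 4.680000]
step 3: m = 4.127500, f(m) = 1.108931 > 0 → root in [3.575000, 4.127500]

[3.57500, 4.12750]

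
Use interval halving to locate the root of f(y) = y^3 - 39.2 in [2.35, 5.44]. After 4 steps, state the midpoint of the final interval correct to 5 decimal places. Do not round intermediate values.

3.41219

f(2.350000) = -26.222125, f(5.440000) = 121.789184 (opposite signs)
step 1: m = 3.895000, f(m) = 19.891142 > 0 → root in [2.350000, 3.895000]
step 2: m = 3.122500, f(m) = -8.755605 < 0 → root in [3.122500, 3.895000]
step 3: m = 3.508750, f(m) = 3.997367 > 0 → root in [3.122500, 3.508750]
step 4: m = 3.315625, f(m) = -2.750110 < 0 → root in [3.315625, 3.508750]
Midpoint of [3.315625, 3.508750] = 3.412188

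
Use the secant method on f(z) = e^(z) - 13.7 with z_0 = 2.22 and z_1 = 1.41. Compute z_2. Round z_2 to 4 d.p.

2.9320

f(z_0) = -4.492669, f(z_1) = -9.604045
z_2 = 1.410000 - (-9.604045)·(1.410000 - 2.220000)/(-9.604045 - (-4.492669)) = 2.931954; f(z_2) = 5.064252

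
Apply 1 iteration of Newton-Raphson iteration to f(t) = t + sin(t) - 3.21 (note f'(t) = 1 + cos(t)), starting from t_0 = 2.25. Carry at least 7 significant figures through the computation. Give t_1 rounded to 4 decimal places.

t_0 = 2.250000: f = -0.181927, f' = 0.371826 → t_1 = 2.250000 - (-0.181927)/(0.371826) = 2.739279

2.7393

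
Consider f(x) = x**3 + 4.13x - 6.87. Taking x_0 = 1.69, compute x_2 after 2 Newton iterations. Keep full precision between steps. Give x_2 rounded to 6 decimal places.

Newton update: x ← x − f(x)/f'(x).
f'(x) = 3x**2 + 4.13
x_0 = 1.690000: f = 4.936509, f' = 12.698300 → x_1 = 1.690000 - (4.936509)/(12.698300) = 1.301246
x_1 = 1.301246: f = 0.707474, f' = 9.209727 → x_2 = 1.301246 - (0.707474)/(9.209727) = 1.224428

1.224428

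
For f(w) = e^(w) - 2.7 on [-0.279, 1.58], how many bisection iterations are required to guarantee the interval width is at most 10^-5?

18

Initial width b − a = 1.58 − -0.279 = 1.859000.
After n steps the width is (b−a)/2^n; need (b−a)/2^n ≤ 10^-5.
So n ≥ log₂(1.859000/10^-5) = log₂(185900.0000) ≈ 17.5042.
Hence n = 18.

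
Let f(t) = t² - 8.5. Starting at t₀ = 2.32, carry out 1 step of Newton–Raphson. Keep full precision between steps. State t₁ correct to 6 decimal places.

f'(t) = 2t
t_0 = 2.320000: f = -3.117600, f' = 4.640000 → t_1 = 2.320000 - (-3.117600)/(4.640000) = 2.991897

2.991897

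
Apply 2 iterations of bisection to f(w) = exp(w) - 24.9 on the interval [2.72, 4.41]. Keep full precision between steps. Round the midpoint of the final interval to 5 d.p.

3.35375

f(2.720000) = -9.719678, f(4.410000) = 57.369464 (opposite signs)
step 1: m = 3.565000, f(m) = 10.439453 > 0 → root in [2.720000, 3.565000]
step 2: m = 3.142500, f(m) = -1.738301 < 0 → root in [3.142500, 3.565000]
Midpoint of [3.142500, 3.565000] = 3.353750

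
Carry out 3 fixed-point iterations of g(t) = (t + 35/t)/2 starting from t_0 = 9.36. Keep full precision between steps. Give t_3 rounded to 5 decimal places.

t_1 = g(9.360000) = 6.549658
t_2 = g(6.549658) = 5.946724
t_3 = g(5.946724) = 5.916159

5.91616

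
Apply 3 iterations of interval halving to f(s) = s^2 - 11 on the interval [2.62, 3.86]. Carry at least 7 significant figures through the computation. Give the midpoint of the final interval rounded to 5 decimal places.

3.31750

f(2.620000) = -4.135600, f(3.860000) = 3.899600 (opposite signs)
step 1: m = 3.240000, f(m) = -0.502400 < 0 → root in [3.240000, 3.860000]
step 2: m = 3.550000, f(m) = 1.602500 > 0 → root in [3.240000, 3.550000]
step 3: m = 3.395000, f(m) = 0.526025 > 0 → root in [3.240000, 3.395000]
Midpoint of [3.240000, 3.395000] = 3.317500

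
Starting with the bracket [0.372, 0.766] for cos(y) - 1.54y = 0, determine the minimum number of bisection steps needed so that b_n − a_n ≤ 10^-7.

22

Initial width b − a = 0.766 − 0.372 = 0.394000.
After n steps the width is (b−a)/2^n; need (b−a)/2^n ≤ 10^-7.
So n ≥ log₂(0.394000/10^-7) = log₂(3940000.0000) ≈ 21.9098.
Hence n = 22.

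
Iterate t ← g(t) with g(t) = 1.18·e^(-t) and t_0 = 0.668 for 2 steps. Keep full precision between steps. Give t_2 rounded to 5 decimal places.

0.64435

t_1 = g(0.668000) = 0.605025
t_2 = g(0.605025) = 0.644352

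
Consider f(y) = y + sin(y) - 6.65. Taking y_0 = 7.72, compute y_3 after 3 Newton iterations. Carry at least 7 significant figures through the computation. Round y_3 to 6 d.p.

6.467098

Newton update: y ← y − f(y)/f'(y).
f'(y) = 1 + cos(y)
y_0 = 7.720000: f = 2.061038, f' = 1.133581 → y_1 = 7.720000 - (2.061038)/(1.133581) = 5.901835
y_1 = 5.901835: f = -1.120340, f' = 1.928163 → y_2 = 5.901835 - (-1.120340)/(1.928163) = 6.482875
y_2 = 6.482875: f = 0.031240, f' = 1.980128 → y_3 = 6.482875 - (0.031240)/(1.980128) = 6.467098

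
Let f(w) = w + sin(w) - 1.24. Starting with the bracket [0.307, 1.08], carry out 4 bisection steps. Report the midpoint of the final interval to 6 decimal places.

f(0.307000) = -0.630800, f(1.080000) = 0.721958 (opposite signs)
step 1: m = 0.693500, f(m) = 0.092733 > 0 → root in [0.307000, 0.693500]
step 2: m = 0.500250, f(m) = -0.260105 < 0 → root in [0.500250, 0.693500]
step 3: m = 0.596875, f(m) = -0.081064 < 0 → root in [0.596875, 0.693500]
step 4: m = 0.645188, f(m) = 0.006536 > 0 → root in [0.596875, 0.645188]
Midpoint of [0.596875, 0.645188] = 0.621031

0.621031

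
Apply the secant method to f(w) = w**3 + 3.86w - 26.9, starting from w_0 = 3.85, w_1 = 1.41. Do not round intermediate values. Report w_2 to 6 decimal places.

f(w_0) = 45.027625, f(w_1) = -18.654179
w_2 = 1.410000 - (-18.654179)·(1.410000 - 3.850000)/(-18.654179 - (45.027625)) = 2.124744; f(w_2) = -9.106250

2.124744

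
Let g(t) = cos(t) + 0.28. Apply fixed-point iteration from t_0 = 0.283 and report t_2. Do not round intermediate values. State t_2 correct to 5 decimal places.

0.60459

t_1 = g(0.283000) = 1.240222
t_2 = g(1.240222) = 0.604586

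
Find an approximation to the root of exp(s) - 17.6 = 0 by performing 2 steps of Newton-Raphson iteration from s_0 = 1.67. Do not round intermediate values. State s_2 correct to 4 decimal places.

3.3110

f'(s) = exp(s)
s_0 = 1.670000: f = -12.287832, f' = 5.312168 → s_1 = 1.670000 - (-12.287832)/(5.312168) = 3.983148
s_1 = 3.983148: f = 36.085790, f' = 53.685790 → s_2 = 3.983148 - (36.085790)/(53.685790) = 3.310982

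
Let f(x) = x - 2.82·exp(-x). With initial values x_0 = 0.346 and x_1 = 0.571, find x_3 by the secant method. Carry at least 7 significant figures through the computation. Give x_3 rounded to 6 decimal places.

1.009019

f(x_0) = -1.649185, f(x_1) = -1.022188
x_2 = 0.571000 - (-1.022188)·(0.571000 - 0.346000)/(-1.022188 - (-1.649185)) = 0.937815; f(x_2) = -0.166164
x_3 = 0.937815 - (-0.166164)·(0.937815 - 0.571000)/(-0.166164 - (-1.022188)) = 1.009019; f(x_3) = -0.019087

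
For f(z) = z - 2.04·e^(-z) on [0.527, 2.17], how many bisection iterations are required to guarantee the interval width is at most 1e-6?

21

Initial width b − a = 2.17 − 0.527 = 1.643000.
After n steps the width is (b−a)/2^n; need (b−a)/2^n ≤ 1e-6.
So n ≥ log₂(1.643000/1e-6) = log₂(1643000.0000) ≈ 20.6479.
Hence n = 21.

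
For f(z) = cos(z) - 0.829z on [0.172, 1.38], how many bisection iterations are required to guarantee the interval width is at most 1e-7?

24

Initial width b − a = 1.38 − 0.172 = 1.208000.
After n steps the width is (b−a)/2^n; need (b−a)/2^n ≤ 1e-7.
So n ≥ log₂(1.208000/1e-7) = log₂(12080000.0000) ≈ 23.5261.
Hence n = 24.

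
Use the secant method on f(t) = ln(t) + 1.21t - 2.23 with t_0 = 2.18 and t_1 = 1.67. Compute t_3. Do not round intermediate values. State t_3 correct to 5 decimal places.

Secant update: t_(k+1) = t_k − f(t_k)·(t_k − t_(k-1))/(f(t_k) − f(t_(k-1))).
f(t_0) = 1.187125, f(t_1) = 0.303524
t_2 = 1.670000 - (0.303524)·(1.670000 - 2.180000)/(0.303524 - (1.187125)) = 1.494811; f(t_2) = -0.019279
t_3 = 1.494811 - (-0.019279)·(1.494811 - 1.670000)/(-0.019279 - (0.303524)) = 1.505274; f(t_3) = 0.000356

1.50527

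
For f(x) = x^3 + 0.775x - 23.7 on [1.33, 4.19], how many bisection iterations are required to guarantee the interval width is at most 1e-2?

Initial width b − a = 4.19 − 1.33 = 2.860000.
After n steps the width is (b−a)/2^n; need (b−a)/2^n ≤ 1e-2.
So n ≥ log₂(2.860000/1e-2) = log₂(286.0000) ≈ 8.1599.
Hence n = 9.

9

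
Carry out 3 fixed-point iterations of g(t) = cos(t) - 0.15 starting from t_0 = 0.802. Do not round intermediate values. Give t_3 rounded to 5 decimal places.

0.61162

t_1 = g(0.802000) = 0.545271
t_2 = g(0.545271) = 0.704987
t_3 = g(0.704987) = 0.611620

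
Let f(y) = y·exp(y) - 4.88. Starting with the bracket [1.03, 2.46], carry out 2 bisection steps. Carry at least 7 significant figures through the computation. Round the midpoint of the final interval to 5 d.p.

f(1.030000) = -1.994902, f(2.460000) = 23.913836 (opposite signs)
step 1: m = 1.745000, f(m) = 5.111698 > 0 → root in [1.030000, 1.745000]
step 2: m = 1.387500, f(m) = 0.676695 > 0 → root in [1.030000, 1.387500]
Midpoint of [1.030000, 1.387500] = 1.208750

1.20875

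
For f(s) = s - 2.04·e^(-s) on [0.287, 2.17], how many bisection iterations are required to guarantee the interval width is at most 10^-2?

Initial width b − a = 2.17 − 0.287 = 1.883000.
After n steps the width is (b−a)/2^n; need (b−a)/2^n ≤ 10^-2.
So n ≥ log₂(1.883000/10^-2) = log₂(188.3000) ≈ 7.5569.
Hence n = 8.

8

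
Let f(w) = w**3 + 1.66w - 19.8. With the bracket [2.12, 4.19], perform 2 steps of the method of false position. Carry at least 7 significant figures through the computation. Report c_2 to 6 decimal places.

f(2.120000) = -6.752672, f(4.190000) = 60.715459
step 1: c = 2.327180, f(c) = -3.333421 < 0 → new bracket [2.327180, 4.190000]
step 2: c = 2.424130, f(c) = -1.530768 < 0 → new bracket [2.424130, 4.190000]

2.424130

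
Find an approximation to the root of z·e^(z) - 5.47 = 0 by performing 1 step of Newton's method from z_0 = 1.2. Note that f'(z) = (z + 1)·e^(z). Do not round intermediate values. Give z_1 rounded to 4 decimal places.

1.4034

Newton update: z ← z − f(z)/f'(z).
z_0 = 1.200000: f = -1.485860, f' = 7.304257 → z_1 = 1.200000 - (-1.485860)/(7.304257) = 1.403424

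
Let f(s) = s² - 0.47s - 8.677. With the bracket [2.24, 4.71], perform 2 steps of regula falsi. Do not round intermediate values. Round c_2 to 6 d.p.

3.143037

f(2.240000) = -4.712200, f(4.710000) = 11.293400
step 1: c = 2.967191, f(c) = -1.267355 < 0 → new bracket [2.967191, 4.710000]
step 2: c = 3.143037, f(c) = -0.275544 < 0 → new bracket [3.143037, 4.710000]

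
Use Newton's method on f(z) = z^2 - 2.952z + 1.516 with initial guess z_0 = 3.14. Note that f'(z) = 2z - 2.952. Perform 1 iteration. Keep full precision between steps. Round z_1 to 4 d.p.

Newton update: z ← z − f(z)/f'(z).
z_0 = 3.140000: f = 2.106320, f' = 3.328000 → z_1 = 3.140000 - (2.106320)/(3.328000) = 2.507091

2.5071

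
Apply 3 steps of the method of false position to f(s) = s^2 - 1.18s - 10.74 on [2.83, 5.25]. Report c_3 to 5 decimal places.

3.91387

f(2.830000) = -6.070500, f(5.250000) = 10.627500
step 1: c = 3.709783, f(c) = -1.355056 < 0 → new bracket [3.709783, 5.250000]
step 2: c = 3.883959, f(c) = -0.237932 < 0 → new bracket [3.883959, 5.250000]
step 3: c = 3.913873, f(c) = -0.039969 < 0 → new bracket [3.913873, 5.250000]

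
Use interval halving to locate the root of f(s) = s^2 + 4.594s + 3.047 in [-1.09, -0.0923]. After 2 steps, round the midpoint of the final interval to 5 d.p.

-0.71586

f(-1.090000) = -0.772360, f(-0.092300) = 2.631493 (opposite signs)
step 1: m = -0.591150, f(m) = 0.680715 > 0 → root in [-1.090000, -0.591150]
step 2: m = -0.840575, f(m) = -0.108035 < 0 → root in [-0.840575, -0.591150]
Midpoint of [-0.840575, -0.591150] = -0.715863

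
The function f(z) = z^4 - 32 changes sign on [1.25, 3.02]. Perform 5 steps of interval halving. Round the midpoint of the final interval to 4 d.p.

2.3839

f(1.250000) = -29.558594, f(3.020000) = 51.181696 (opposite signs)
step 1: m = 2.135000, f(m) = -11.222585 < 0 → root in [2.135000, 3.020000]
step 2: m = 2.577500, f(m) = 12.136175 > 0 → root in [2.135000, 2.577500]
step 3: m = 2.356250, f(m) = -1.176250 < 0 → root in [2.356250, 2.577500]
step 4: m = 2.466875, f(m) = 5.032973 > 0 → root in [2.356250, 2.466875]
step 5: m = 2.411562, f(m) = 1.821595 > 0 → root in [2.356250, 2.411562]
Midpoint of [2.356250, 2.411562] = 2.383906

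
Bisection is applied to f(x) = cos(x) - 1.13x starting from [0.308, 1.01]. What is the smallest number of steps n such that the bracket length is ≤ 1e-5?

Initial width b − a = 1.01 − 0.308 = 0.702000.
After n steps the width is (b−a)/2^n; need (b−a)/2^n ≤ 1e-5.
So n ≥ log₂(0.702000/1e-5) = log₂(70200.0000) ≈ 16.0992.
Hence n = 17.

17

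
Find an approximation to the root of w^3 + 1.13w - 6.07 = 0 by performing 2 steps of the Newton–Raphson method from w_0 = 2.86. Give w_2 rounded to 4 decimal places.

Newton update: w ← w − f(w)/f'(w).
f'(w) = 3w^2 + 1.13
w_0 = 2.860000: f = 20.555456, f' = 25.668800 → w_1 = 2.860000 - (20.555456)/(25.668800) = 2.059205
w_1 = 2.059205: f = 4.988596, f' = 13.850971 → w_2 = 2.059205 - (4.988596)/(13.850971) = 1.699042

1.6990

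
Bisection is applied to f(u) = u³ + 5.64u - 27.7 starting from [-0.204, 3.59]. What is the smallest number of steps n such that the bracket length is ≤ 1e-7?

Initial width b − a = 3.59 − -0.204 = 3.794000.
After n steps the width is (b−a)/2^n; need (b−a)/2^n ≤ 1e-7.
So n ≥ log₂(3.794000/1e-7) = log₂(37940000.0000) ≈ 25.1772.
Hence n = 26.

26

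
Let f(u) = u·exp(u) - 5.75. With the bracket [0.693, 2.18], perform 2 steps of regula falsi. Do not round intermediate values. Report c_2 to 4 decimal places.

f(0.693000) = -4.364204, f(2.180000) = 13.534948
step 1: c = 1.055563, f(c) = -2.716742 < 0 → new bracket [1.055563, 2.180000]
step 2: c = 1.243532, f(c) = -1.437634 < 0 → new bracket [1.243532, 2.180000]

1.2435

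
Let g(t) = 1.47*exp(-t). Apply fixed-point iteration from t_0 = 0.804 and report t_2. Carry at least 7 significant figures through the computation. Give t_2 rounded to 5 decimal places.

t_1 = g(0.804000) = 0.657877
t_2 = g(0.657877) = 0.761386

0.76139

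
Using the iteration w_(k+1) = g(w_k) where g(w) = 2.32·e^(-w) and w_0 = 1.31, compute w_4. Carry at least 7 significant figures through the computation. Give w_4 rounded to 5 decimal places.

1.18600

w_1 = g(1.310000) = 0.625983
w_2 = g(0.625983) = 1.240587
w_3 = g(1.240587) = 0.670977
w_4 = g(0.670977) = 1.186004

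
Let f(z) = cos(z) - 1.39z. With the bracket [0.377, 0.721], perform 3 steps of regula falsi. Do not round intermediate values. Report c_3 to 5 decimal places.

0.59556

f(0.377000) = 0.405743, f(0.721000) = -0.251044
step 1: c = 0.589513, f(c) = 0.011789 > 0 → new bracket [0.589513, 0.721000]
step 2: c = 0.595410, f(c) = 0.000298 > 0 → new bracket [0.595410, 0.721000]
step 3: c = 0.595559, f(c) = 0.000008 > 0 → new bracket [0.595559, 0.721000]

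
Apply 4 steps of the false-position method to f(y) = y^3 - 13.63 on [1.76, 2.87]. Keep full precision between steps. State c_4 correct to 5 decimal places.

2.38797

f(1.760000) = -8.178224, f(2.870000) = 10.009903
step 1: c = 2.259107, f(c) = -2.100496 < 0 → new bracket [2.259107, 2.870000]
step 2: c = 2.365064, f(c) = -0.400948 < 0 → new bracket [2.365064, 2.870000]
step 3: c = 2.384510, f(c) = -0.071936 < 0 → new bracket [2.384510, 2.870000]
step 4: c = 2.387974, f(c) = -0.012761 < 0 → new bracket [2.387974, 2.870000]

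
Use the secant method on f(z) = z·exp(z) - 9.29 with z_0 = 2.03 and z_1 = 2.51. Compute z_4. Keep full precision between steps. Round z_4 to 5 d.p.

f(z_0) = 6.166595, f(z_1) = 21.595374
z_2 = 2.510000 - (21.595374)·(2.510000 - 2.030000)/(21.595374 - (6.166595)) = 1.838153; f(z_2) = 2.262642
z_3 = 1.838153 - (2.262642)·(1.838153 - 2.510000)/(2.262642 - (21.595374)) = 1.759522; f(z_3) = 0.932225
z_4 = 1.759522 - (0.932225)·(1.759522 - 1.838153)/(0.932225 - (2.262642)) = 1.704425; f(z_4) = 0.081314

1.70443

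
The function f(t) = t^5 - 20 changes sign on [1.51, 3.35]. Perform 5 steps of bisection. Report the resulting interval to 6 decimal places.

f(1.510000) = -12.149727, f(3.350000) = 401.914096 (opposite signs)
step 1: m = 2.430000, f(m) = 64.728861 > 0 → root in [1.510000, 2.430000]
step 2: m = 1.970000, f(m) = 9.670928 > 0 → root in [1.510000, 1.970000]
step 3: m = 1.740000, f(m) = -4.050531 < 0 → root in [1.740000, 1.970000]
step 4: m = 1.855000, f(m) = 1.964411 > 0 → root in [1.740000, 1.855000]
step 5: m = 1.797500, f(m) = -1.235176 < 0 → root in [1.797500, 1.855000]

[1.797500, 1.855000]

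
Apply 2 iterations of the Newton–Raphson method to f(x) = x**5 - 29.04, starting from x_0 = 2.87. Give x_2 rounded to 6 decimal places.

f'(x) = 5x**4
x_0 = 2.870000: f = 165.679517, f' = 339.232608 → x_1 = 2.870000 - (165.679517)/(339.232608) = 2.381605
x_1 = 2.381605: f = 47.581147, f' = 160.860318 → x_2 = 2.381605 - (47.581147)/(160.860318) = 2.085813

2.085813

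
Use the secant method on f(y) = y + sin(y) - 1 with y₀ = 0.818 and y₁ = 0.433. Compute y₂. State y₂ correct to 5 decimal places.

0.51463

Secant update: y_(k+1) = y_k − f(y_k)·(y_k − y_(k-1))/(f(y_k) − f(y_(k-1))).
f(y_0) = 0.547780, f(y_1) = -0.147404
y_2 = 0.433000 - (-0.147404)·(0.433000 - 0.818000)/(-0.147404 - (0.547780)) = 0.514634; f(y_2) = 0.006850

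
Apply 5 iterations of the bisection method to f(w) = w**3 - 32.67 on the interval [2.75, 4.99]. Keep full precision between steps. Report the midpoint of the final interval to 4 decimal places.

f(2.750000) = -11.873125, f(4.990000) = 91.581499 (opposite signs)
step 1: m = 3.870000, f(m) = 25.290603 > 0 → root in [2.750000, 3.870000]
step 2: m = 3.310000, f(m) = 3.594691 > 0 → root in [2.750000, 3.310000]
step 3: m = 3.030000, f(m) = -4.851873 < 0 → root in [3.030000, 3.310000]
step 4: m = 3.170000, f(m) = -0.814987 < 0 → root in [3.170000, 3.310000]
step 5: m = 3.240000, f(m) = 1.342224 > 0 → root in [3.170000, 3.240000]
Midpoint of [3.170000, 3.240000] = 3.205000

3.2050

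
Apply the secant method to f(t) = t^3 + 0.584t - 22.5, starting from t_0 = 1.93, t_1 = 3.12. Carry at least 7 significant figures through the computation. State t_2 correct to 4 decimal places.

2.6369

f(t_0) = -14.183823, f(t_1) = 9.693408
t_2 = 3.120000 - (9.693408)·(3.120000 - 1.930000)/(9.693408 - (-14.183823)) = 2.636897; f(t_2) = -2.625106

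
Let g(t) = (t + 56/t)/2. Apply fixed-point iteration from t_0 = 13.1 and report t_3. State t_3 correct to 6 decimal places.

t_1 = g(13.100000) = 8.687405
t_2 = g(8.687405) = 7.566759
t_3 = g(7.566759) = 7.483775

7.483775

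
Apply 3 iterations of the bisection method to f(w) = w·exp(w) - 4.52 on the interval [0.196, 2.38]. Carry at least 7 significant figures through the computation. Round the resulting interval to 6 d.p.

f(0.196000) = -4.281561, f(2.380000) = 21.195669 (opposite signs)
step 1: m = 1.288000, f(m) = 0.149680 > 0 → root in [0.196000, 1.288000]
step 2: m = 0.742000, f(m) = -2.961702 < 0 → root in [0.742000, 1.288000]
step 3: m = 1.015000, f(m) = -1.719246 < 0 → root in [1.015000, 1.288000]

[1.015000, 1.288000]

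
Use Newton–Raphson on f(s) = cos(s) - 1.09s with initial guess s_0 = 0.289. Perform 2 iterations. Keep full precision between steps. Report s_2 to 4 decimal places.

0.7017

f'(s) = -sin(s) - 1.09
s_0 = 0.289000: f = 0.643519, f' = -1.374994 → s_1 = 0.289000 - (0.643519)/(-1.374994) = 0.757016
s_1 = 0.757016: f = -0.098259, f' = -1.776756 → s_2 = 0.757016 - (-0.098259)/(-1.776756) = 0.701714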